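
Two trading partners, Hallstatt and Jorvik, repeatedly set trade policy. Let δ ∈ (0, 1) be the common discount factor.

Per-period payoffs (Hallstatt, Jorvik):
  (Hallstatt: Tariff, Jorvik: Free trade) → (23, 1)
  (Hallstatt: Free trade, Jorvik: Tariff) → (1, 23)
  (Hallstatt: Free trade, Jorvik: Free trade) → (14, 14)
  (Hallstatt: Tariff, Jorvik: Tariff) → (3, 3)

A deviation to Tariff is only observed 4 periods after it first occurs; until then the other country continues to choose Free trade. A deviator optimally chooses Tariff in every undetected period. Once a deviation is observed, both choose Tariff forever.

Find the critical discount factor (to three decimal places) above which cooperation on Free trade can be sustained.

The best deviation is to choose Tariff for all 4 undetected periods, earning 23 each, then 3 forever once detected.
Deviation value: 23(1−δ^4)/(1−δ) + 3δ^4/(1−δ); cooperation value: 14/(1−δ).
IC: 14 ≥ 23(1−δ^4) + 3δ^4 = 23 − 20δ^4.
So δ^4 ≥ 9/20, giving δ ≥ (9/20)^(1/4) ≈ 0.819.

0.819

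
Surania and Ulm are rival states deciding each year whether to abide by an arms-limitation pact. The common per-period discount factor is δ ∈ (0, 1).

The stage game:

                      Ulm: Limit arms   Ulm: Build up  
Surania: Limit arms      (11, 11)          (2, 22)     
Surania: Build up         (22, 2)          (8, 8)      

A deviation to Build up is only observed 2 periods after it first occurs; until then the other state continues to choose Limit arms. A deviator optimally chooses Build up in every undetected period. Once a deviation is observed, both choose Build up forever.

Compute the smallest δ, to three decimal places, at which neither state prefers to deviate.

0.886

A deviator earns 22 for 2 periods, then 8 forever; cooperating earns 11 forever. Multiplying the IC by (1−δ):
11 ≥ 22(1−δ^2) + 8δ^2, so 14·δ^2 ≥ 11 and δ^2 ≥ 11/14.
δ ≥ (11/14)^(1/2) ≈ 0.886.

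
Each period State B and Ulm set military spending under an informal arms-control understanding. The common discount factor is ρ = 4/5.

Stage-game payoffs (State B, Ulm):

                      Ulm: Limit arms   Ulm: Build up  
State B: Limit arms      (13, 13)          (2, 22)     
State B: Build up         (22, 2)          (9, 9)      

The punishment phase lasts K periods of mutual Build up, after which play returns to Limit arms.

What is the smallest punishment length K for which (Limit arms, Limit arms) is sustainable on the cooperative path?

Need Σ_{k=1}^{K} ρ^k ≥ (22−13)/(13−9) = 2.2500 at ρ = 4/5.
At K = 3 the sum is 1.9520 < 2.2500; at K = 4 it is 2.3616 ≥ 2.2500.
So the minimum punishment length is K = 4.

4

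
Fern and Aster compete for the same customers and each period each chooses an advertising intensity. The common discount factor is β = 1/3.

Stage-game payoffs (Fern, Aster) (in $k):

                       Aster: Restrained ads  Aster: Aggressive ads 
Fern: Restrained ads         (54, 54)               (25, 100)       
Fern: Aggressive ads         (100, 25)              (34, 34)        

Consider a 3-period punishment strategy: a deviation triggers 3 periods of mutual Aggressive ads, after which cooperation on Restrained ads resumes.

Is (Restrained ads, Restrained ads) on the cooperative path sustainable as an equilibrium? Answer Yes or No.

IC: β+…+β^3 ≥ (100−54)/(54−34) = 23/10.
At β = 1/3: partial sum = 0.4815 < 2.3000. Cooperation not sustainable.

No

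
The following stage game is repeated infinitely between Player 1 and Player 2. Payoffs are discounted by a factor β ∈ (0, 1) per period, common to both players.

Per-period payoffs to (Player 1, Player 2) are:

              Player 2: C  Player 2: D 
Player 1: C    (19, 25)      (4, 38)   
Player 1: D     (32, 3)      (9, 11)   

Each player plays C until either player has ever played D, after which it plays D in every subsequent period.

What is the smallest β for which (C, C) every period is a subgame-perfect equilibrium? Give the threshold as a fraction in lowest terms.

Player 1's threshold: (32−19)/(32−9) = 13/23.
Player 2's threshold: (38−25)/(38−11) = 13/27.
13/23 > 13/27, so Player 1 binds and β* = 13/23.

13/23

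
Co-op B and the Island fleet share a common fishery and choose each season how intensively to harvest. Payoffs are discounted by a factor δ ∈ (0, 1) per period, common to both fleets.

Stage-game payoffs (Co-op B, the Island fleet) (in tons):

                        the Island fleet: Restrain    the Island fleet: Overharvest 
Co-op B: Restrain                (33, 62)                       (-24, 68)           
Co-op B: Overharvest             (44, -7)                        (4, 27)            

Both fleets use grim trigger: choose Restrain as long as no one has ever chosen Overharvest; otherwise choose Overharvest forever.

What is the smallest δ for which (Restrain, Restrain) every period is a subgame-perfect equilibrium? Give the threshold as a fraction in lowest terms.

Co-op B's threshold: (44−33)/(44−4) = 11/40.
the Island fleet's threshold: (68−62)/(68−27) = 6/41.
11/40 > 6/41, so Co-op B binds and δ* = 11/40.

11/40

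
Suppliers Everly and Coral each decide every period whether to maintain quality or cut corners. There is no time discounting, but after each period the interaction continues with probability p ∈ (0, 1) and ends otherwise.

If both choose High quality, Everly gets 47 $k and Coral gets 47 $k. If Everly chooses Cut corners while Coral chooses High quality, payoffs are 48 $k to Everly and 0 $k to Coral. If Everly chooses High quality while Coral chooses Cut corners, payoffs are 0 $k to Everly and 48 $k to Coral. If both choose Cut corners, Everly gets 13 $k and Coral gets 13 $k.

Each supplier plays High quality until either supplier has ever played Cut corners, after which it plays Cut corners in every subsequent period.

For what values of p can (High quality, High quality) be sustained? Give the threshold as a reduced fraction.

With no time discounting, the continuation probability p plays the role of the discount factor.
Grim-trigger IC: 47/(1−p) ≥ 48 + 13p/(1−p) ⇒ p ≥ (48−47)/(48−13) = 1/35.

1/35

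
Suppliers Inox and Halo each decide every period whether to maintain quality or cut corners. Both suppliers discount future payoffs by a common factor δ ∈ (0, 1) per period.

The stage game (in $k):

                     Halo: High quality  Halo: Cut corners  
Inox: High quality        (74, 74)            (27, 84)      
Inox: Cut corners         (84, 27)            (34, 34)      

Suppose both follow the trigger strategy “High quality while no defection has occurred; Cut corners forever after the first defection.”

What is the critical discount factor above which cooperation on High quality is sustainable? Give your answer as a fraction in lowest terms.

74/(1−δ) ≥ 84 + 34δ/(1−δ)
74 ≥ 84 − 50δ
δ ≥ 10/50 = 1/5.

1/5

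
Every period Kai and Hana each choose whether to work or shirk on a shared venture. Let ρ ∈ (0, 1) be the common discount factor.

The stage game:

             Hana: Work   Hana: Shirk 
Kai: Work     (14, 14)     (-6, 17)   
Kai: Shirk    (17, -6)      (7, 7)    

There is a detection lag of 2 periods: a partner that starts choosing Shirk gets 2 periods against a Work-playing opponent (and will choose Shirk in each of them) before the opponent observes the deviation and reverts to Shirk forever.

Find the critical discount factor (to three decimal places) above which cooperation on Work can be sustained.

0.548

Deviating for the 2 undetected periods gains 17−14 = 3 per period over cooperation, then loses 14−7 = 7 per period forever once punishment starts.
Gain: 3(1 + ρ + … + ρ^1); loss: 7·ρ^2/(1−ρ).
No profitable deviation ⇔ 3(1−ρ^2) ≤ 7·ρ^2, i.e. ρ^2 ≥ 3/(3+7) = 3/10.
Hence ρ ≥ (3/10)^(1/2) ≈ 0.548.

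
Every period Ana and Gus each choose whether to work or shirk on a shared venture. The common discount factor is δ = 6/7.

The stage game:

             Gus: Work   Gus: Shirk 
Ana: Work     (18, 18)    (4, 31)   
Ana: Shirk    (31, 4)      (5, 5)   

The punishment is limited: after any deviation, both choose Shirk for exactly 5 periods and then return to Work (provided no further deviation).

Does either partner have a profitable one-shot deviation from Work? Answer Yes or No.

No

A one-shot deviation gives 31 now, then 5 for 5 periods, then back to 18.
Gain from deviating: (31−18) today; loss: (18−5) in each of the next 5 periods.
No-deviation condition: (18−5)(δ+…+δ^5) ≥ 31−18, i.e. δ+…+δ^5 ≥ 1.
At δ = 6/7: δ+…+δ^5 = 3.2240 ≥ 1.0000.
So cooperation is sustainable.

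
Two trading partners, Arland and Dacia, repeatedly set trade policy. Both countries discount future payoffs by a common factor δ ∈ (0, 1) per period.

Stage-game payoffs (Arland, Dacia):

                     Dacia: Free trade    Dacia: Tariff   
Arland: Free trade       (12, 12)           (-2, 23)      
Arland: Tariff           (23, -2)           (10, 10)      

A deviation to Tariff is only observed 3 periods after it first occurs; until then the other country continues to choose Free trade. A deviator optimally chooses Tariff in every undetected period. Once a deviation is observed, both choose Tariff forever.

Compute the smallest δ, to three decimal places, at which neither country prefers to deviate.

0.946

A deviator earns 23 for 3 periods, then 10 forever; cooperating earns 12 forever. Multiplying the IC by (1−δ):
12 ≥ 23(1−δ^3) + 10δ^3, so 13·δ^3 ≥ 11 and δ^3 ≥ 11/13.
δ ≥ (11/13)^(1/3) ≈ 0.946.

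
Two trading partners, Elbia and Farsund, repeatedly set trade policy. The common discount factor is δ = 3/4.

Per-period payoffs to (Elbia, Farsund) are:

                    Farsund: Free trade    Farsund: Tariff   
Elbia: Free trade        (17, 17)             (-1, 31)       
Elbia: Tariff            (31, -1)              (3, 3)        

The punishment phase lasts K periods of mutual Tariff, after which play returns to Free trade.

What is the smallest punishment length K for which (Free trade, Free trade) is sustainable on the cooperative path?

IC: δ(1−δ^K)/(1−δ) ≥ (31−17)/(17−3) = 1.
With δ = 3/4: need 1 − δ^K ≥ 1·(1−3/4)/(3/4), i.e. δ^K ≤ 0.6667.
Since (3/4)^1 = 0.7500 and (3/4)^2 = 0.5625, the smallest such K is 2.

2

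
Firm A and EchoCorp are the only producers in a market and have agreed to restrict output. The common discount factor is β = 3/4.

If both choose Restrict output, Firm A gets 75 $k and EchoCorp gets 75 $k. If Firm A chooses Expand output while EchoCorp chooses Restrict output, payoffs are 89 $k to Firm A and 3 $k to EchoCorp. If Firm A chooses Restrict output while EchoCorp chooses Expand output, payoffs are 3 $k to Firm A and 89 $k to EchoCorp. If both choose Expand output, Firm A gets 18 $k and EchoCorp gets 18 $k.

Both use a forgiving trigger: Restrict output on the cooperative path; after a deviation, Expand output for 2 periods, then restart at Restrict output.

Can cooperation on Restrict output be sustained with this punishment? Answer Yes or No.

IC: β+…+β^2 ≥ (89−75)/(75−18) = 14/57.
At β = 3/4: partial sum = 1.3125 ≥ 0.2456. Cooperation sustainable.

Yes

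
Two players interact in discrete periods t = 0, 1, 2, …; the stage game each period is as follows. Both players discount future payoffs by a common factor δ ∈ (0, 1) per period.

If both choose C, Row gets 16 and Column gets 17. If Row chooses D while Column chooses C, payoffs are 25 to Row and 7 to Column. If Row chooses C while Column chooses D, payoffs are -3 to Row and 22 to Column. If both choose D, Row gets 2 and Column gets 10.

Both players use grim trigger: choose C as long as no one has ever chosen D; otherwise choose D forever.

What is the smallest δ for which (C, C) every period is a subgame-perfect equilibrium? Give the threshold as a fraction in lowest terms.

5/12

For Row: deviation gain 25−16 = 9, per-period punishment loss 16−2 = 14. IC gives δ ≥ 9/23.
For Column: gain 5, loss 7 per period, so δ ≥ 5/12.
The tighter constraint is Column's, so cooperation needs δ ≥ 5/12.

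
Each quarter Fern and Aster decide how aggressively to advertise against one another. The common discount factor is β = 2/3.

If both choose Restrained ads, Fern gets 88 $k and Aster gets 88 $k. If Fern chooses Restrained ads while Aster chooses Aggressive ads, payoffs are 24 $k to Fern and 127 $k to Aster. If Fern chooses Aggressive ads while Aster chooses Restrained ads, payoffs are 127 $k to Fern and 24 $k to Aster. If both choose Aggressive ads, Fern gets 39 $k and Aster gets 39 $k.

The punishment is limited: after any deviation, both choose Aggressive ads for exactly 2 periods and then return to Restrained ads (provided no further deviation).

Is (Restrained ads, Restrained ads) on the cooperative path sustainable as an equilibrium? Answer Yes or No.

Yes

A one-shot deviation gives 127 now, then 39 for 2 periods, then back to 88.
Gain from deviating: (127−88) today; loss: (88−39) in each of the next 2 periods.
No-deviation condition: (88−39)(β+…+β^2) ≥ 127−88, i.e. β+…+β^2 ≥ 39/49.
At β = 2/3: β+…+β^2 = 1.1111 ≥ 0.7959.
So cooperation is sustainable.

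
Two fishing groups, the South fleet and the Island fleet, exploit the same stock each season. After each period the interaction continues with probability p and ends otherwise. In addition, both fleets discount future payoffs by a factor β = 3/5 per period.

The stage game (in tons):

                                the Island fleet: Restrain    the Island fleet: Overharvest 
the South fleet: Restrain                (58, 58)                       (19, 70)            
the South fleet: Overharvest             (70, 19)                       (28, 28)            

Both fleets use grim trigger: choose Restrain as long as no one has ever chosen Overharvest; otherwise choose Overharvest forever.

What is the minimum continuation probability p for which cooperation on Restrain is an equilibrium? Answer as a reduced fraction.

10/21

Expected continuation weight on next period's payoff is β·p = 3/5·p, which plays the role of the discount factor.
Cooperation requires 3/5·p ≥ (70−58)/(70−28) = 2/7, hence p ≥ 10/21.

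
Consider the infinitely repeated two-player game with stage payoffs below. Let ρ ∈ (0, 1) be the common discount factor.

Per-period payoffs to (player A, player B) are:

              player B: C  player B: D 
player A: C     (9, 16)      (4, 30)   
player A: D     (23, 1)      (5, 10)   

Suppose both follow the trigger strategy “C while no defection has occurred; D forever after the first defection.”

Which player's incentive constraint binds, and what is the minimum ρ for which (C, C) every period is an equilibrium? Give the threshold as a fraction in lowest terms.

For player A: deviation gain 23−9 = 14, per-period punishment loss 9−5 = 4. IC gives ρ ≥ 14/18 = 7/9.
For player B: gain 14, loss 6 per period, so ρ ≥ 14/20 = 7/10.
The tighter constraint is player A's, so cooperation needs ρ ≥ 7/9.

player A; ρ ≥ 7/9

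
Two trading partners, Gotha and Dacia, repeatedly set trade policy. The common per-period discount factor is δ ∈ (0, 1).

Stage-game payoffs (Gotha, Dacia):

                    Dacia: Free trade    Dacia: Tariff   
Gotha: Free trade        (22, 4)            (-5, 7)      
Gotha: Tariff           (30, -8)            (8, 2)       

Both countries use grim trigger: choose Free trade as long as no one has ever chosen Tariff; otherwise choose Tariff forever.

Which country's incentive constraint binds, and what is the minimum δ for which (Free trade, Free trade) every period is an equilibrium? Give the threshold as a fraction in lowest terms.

Gotha: cooperation gives 22 each period; deviation gives 30 once then 8 forever.
  22/(1−δ) ≥ 30 + 8δ/(1−δ) ⇒ δ ≥ 8/22 = 4/11.
Dacia: cooperation gives 4 each period; deviation gives 7 once then 2 forever.
  δ ≥ 3/5.
Both must hold, so the binding constraint is Dacia's: δ ≥ 3/5.

Dacia; δ ≥ 3/5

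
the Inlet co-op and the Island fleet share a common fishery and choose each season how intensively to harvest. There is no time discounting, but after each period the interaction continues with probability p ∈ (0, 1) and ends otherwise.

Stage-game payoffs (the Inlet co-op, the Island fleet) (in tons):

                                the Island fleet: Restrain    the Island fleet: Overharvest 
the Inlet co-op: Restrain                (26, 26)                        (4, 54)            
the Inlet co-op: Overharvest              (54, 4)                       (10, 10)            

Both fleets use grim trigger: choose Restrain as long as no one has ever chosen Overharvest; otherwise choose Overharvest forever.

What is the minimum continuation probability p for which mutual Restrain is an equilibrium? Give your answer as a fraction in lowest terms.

Expected cooperation value is 26 + p·26 + p²·26 + … = 26/(1−p); deviation gives 54 + p·10/(1−p).
26 ≥ 54(1−p) + 10p ⇒ 44p ≥ 28 ⇒ p ≥ 28/44 = 7/11.

7/11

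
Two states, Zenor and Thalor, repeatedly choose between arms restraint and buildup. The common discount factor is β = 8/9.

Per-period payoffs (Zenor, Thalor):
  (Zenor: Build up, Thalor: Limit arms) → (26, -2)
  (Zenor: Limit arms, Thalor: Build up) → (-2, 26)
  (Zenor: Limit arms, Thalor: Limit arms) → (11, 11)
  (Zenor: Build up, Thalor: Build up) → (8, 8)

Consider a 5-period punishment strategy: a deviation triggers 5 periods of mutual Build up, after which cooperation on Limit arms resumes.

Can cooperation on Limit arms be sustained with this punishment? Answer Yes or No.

Comparing payoff streams over the 6 periods until play realigns: cooperate → 11(1+β+…+β^5); deviate → 26 + 8(β+…+β^5).
Cooperation is sustained iff (11−8)(β+…+β^5) ≥ 26−11.
β+…+β^5 = 8/9·(1−(8/9)^5)/(1−8/9) = 3.5606, and (26−11)/(11−8) = 5.0000.
3.5606 < 5.0000, so cooperation is not sustainable.

No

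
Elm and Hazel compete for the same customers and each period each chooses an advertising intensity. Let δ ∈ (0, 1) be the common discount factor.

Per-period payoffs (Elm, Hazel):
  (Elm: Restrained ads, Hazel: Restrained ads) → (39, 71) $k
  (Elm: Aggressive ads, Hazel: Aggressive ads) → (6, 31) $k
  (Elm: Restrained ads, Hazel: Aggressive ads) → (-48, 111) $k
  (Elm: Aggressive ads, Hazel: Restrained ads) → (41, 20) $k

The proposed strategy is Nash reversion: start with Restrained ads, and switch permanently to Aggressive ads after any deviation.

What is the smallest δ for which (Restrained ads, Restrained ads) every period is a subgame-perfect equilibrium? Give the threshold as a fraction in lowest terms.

Elm: cooperation gives 39 each period; deviation gives 41 once then 6 forever.
  39/(1−δ) ≥ 41 + 6δ/(1−δ) ⇒ δ ≥ 2/35.
Hazel: cooperation gives 71 each period; deviation gives 111 once then 31 forever.
  δ ≥ 40/80 = 1/2.
Both must hold, so the binding constraint is Hazel's: δ ≥ 1/2.

1/2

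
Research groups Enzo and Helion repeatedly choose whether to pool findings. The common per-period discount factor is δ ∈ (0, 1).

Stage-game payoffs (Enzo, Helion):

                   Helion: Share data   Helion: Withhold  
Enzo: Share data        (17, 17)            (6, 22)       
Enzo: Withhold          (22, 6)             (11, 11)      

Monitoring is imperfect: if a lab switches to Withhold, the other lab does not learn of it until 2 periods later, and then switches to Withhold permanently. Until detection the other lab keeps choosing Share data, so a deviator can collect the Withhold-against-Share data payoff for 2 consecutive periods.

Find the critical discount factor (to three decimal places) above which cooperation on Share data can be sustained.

0.674

Deviating for the 2 undetected periods gains 22−17 = 5 per period over cooperation, then loses 17−11 = 6 per period forever once punishment starts.
Gain: 5(1 + δ + … + δ^1); loss: 6·δ^2/(1−δ).
No profitable deviation ⇔ 5(1−δ^2) ≤ 6·δ^2, i.e. δ^2 ≥ 5/(5+6) = 5/11.
Hence δ ≥ (5/11)^(1/2) ≈ 0.674.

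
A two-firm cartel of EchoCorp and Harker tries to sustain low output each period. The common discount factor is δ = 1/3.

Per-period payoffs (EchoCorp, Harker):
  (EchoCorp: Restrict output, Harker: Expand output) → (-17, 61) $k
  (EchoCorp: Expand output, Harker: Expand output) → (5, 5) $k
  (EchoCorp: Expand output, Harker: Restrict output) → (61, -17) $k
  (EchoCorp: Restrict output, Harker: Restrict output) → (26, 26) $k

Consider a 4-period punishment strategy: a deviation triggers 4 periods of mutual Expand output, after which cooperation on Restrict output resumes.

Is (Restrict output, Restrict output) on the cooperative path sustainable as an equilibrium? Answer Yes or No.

No

IC: δ+…+δ^4 ≥ (61−26)/(26−5) = 5/3.
At δ = 1/3: partial sum = 0.4938 < 1.6667. Cooperation not sustainable.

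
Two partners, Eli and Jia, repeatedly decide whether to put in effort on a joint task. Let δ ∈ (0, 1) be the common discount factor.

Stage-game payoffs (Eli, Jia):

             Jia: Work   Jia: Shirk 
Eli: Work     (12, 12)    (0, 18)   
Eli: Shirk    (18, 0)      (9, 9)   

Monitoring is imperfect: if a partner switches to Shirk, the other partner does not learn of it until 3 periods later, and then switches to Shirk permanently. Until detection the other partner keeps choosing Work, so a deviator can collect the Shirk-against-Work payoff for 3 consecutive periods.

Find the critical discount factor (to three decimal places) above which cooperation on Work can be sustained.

Deviating for the 3 undetected periods gains 18−12 = 6 per period over cooperation, then loses 12−9 = 3 per period forever once punishment starts.
Gain: 6(1 + δ + … + δ^2); loss: 3·δ^3/(1−δ).
No profitable deviation ⇔ 6(1−δ^3) ≤ 3·δ^3, i.e. δ^3 ≥ 6/(6+3) = 2/3.
Hence δ ≥ (2/3)^(1/3) ≈ 0.874.

0.874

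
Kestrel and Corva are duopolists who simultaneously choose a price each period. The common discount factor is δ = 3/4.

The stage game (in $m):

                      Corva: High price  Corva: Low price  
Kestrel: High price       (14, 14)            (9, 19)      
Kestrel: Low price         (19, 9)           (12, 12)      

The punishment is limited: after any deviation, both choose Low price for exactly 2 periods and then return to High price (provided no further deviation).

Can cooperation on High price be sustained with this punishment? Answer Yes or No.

IC: δ+…+δ^2 ≥ (19−14)/(14−12) = 5/2.
At δ = 3/4: partial sum = 1.3125 < 2.5000. Cooperation not sustainable.

No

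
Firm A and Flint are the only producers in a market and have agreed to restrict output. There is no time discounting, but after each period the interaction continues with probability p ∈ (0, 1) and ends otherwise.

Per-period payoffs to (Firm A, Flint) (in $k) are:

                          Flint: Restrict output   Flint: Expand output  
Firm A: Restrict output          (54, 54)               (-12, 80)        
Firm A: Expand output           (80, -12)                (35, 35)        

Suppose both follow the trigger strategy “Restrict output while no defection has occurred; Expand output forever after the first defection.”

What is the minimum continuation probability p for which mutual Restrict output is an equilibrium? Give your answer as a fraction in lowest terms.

With no time discounting, the continuation probability p plays the role of the discount factor.
Grim-trigger IC: 54/(1−p) ≥ 80 + 35p/(1−p) ⇒ p ≥ (80−54)/(80−35) = 26/45.

26/45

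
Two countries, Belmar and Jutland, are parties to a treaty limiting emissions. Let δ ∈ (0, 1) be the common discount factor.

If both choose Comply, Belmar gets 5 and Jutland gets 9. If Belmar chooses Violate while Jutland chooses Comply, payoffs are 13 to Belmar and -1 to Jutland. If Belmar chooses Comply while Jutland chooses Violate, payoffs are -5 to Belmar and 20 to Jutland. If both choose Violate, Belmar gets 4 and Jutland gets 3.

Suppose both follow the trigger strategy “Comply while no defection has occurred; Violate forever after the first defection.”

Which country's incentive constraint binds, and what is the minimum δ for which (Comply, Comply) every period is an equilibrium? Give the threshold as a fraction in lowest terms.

Belmar; δ ≥ 8/9

Belmar: cooperation gives 5 each period; deviation gives 13 once then 4 forever.
  5/(1−δ) ≥ 13 + 4δ/(1−δ) ⇒ δ ≥ 8/9.
Jutland: cooperation gives 9 each period; deviation gives 20 once then 3 forever.
  δ ≥ 11/17.
Both must hold, so the binding constraint is Belmar's: δ ≥ 8/9.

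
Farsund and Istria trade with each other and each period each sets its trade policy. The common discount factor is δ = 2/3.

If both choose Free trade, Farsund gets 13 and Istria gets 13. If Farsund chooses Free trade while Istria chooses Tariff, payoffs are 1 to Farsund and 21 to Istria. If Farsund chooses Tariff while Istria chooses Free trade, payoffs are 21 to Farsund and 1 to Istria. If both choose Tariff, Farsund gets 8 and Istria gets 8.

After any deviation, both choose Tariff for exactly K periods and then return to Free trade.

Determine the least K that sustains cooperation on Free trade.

No profitable deviation requires (13−8)(δ+…+δ^K) ≥ 21−13, i.e. δ+…+δ^K ≥ 8/5 ≈ 1.6000.
With δ = 2/3, the partial sums are K=1: 0.6667, K=2: 1.1111, K=3: 1.4074, K=4: 1.6049.
K = 4 is the first length at which the sum reaches 1.6000.

4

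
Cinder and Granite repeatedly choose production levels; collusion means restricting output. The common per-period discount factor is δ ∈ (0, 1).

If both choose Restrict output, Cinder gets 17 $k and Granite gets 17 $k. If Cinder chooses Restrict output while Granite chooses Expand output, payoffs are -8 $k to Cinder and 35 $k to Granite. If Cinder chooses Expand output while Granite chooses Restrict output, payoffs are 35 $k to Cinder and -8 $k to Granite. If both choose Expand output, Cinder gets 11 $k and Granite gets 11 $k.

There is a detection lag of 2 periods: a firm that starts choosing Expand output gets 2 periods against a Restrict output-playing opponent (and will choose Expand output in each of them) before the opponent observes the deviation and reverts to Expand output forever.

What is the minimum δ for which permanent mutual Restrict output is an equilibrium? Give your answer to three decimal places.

0.866

The best deviation is to choose Expand output for all 2 undetected periods, earning 35 each, then 11 forever once detected.
Deviation value: 35(1−δ^2)/(1−δ) + 11δ^2/(1−δ); cooperation value: 17/(1−δ).
IC: 17 ≥ 35(1−δ^2) + 11δ^2 = 35 − 24δ^2.
So δ^2 ≥ 18/24 = 3/4, giving δ ≥ (3/4)^(1/2) ≈ 0.866.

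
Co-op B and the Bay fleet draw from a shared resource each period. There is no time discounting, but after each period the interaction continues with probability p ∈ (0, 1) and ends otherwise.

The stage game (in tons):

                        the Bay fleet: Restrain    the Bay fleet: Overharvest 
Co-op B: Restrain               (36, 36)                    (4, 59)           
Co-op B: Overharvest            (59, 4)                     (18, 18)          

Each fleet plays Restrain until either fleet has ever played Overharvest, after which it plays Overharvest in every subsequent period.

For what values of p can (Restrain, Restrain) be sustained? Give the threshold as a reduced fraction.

23/41

Expected cooperation value is 36 + p·36 + p²·36 + … = 36/(1−p); deviation gives 59 + p·18/(1−p).
36 ≥ 59(1−p) + 18p ⇒ 41p ≥ 23 ⇒ p ≥ 23/41.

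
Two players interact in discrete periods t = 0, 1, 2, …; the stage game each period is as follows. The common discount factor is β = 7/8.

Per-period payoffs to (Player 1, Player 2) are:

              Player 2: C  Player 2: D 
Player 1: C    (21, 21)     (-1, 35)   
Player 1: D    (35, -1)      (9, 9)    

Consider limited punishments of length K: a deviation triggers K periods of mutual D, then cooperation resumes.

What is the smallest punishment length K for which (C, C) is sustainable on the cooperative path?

2

Need Σ_{k=1}^{K} β^k ≥ (35−21)/(21−9) = 1.1667 at β = 7/8.
At K = 1 the sum is 0.8750 < 1.1667; at K = 2 it is 1.6406 ≥ 1.1667.
So the minimum punishment length is K = 2.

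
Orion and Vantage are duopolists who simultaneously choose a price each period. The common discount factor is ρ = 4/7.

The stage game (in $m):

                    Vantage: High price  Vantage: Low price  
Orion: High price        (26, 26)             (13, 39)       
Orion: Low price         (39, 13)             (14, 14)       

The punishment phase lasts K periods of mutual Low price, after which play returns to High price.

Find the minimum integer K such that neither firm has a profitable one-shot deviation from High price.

Need Σ_{k=1}^{K} ρ^k ≥ (39−26)/(26−14) = 1.0833 at ρ = 4/7.
At K = 2 the sum is 0.8980 < 1.0833; at K = 3 it is 1.0845 ≥ 1.0833.
So the minimum punishment length is K = 3.

3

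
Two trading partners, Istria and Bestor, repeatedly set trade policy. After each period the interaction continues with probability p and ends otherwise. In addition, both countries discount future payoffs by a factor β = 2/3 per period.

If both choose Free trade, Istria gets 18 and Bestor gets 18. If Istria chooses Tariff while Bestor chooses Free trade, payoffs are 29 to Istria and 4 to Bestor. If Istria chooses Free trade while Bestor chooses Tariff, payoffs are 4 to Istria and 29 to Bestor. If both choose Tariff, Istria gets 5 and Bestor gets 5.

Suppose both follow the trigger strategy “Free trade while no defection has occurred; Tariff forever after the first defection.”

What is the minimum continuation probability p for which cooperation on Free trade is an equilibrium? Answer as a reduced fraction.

With continuation probability p and discount β, the effective per-period discount factor is βp.
Grim-trigger IC: βp ≥ (29−18)/(29−5) = 11/24.
So p ≥ (11/24)/(2/3) = 11/16.

11/16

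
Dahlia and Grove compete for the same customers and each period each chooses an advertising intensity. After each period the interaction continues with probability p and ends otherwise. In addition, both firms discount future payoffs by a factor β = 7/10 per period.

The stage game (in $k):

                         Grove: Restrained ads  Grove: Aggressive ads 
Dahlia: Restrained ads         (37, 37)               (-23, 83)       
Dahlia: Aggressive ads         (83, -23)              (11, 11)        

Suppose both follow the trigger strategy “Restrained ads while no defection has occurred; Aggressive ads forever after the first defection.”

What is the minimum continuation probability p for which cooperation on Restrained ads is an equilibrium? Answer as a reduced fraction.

115/126

Expected continuation weight on next period's payoff is β·p = 7/10·p, which plays the role of the discount factor.
Cooperation requires 7/10·p ≥ (83−37)/(83−11) = 23/36, hence p ≥ 115/126.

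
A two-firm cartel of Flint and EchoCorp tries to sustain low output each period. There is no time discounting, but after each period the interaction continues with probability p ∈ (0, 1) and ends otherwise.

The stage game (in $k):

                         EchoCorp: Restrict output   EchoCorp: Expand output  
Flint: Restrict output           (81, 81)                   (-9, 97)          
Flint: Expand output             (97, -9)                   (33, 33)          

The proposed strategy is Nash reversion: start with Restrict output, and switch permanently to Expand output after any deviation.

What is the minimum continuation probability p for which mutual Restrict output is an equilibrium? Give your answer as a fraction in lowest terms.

1/4

With no time discounting, the continuation probability p plays the role of the discount factor.
Grim-trigger IC: 81/(1−p) ≥ 97 + 33p/(1−p) ⇒ p ≥ (97−81)/(97−33) = 1/4.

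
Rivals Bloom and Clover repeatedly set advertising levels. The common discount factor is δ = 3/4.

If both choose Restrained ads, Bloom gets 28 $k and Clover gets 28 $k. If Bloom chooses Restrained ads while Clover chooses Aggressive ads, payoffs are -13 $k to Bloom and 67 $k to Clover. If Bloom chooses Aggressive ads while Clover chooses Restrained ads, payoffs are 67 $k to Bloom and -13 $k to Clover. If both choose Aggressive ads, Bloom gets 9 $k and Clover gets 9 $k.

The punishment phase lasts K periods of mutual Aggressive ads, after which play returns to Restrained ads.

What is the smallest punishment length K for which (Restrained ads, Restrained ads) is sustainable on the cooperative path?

Need Σ_{k=1}^{K} δ^k ≥ (67−28)/(28−9) = 2.0526 at δ = 3/4.
At K = 4 the sum is 2.0508 < 2.0526; at K = 5 it is 2.2881 ≥ 2.0526.
So the minimum punishment length is K = 5.

5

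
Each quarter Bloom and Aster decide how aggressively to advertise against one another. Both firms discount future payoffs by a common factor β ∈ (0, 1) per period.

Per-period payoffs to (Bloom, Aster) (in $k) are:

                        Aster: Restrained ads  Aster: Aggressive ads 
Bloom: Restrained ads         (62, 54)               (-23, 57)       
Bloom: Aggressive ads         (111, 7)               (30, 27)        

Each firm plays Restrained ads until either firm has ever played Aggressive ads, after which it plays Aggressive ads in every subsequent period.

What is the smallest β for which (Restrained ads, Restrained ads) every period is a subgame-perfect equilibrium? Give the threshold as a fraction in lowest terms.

49/81

Bloom's threshold: (111−62)/(111−30) = 49/81.
Aster's threshold: (57−54)/(57−27) = 1/10.
49/81 > 1/10, so Bloom binds and β* = 49/81.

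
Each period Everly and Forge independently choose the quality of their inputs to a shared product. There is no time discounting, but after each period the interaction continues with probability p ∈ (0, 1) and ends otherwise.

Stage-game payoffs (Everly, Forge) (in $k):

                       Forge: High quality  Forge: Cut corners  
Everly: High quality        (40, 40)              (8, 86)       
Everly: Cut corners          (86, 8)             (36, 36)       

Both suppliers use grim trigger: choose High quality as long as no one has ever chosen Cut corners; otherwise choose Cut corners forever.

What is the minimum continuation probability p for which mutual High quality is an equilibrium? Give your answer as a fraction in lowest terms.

23/25

With no time discounting, the continuation probability p plays the role of the discount factor.
Grim-trigger IC: 40/(1−p) ≥ 86 + 36p/(1−p) ⇒ p ≥ (86−40)/(86−36) = 23/25.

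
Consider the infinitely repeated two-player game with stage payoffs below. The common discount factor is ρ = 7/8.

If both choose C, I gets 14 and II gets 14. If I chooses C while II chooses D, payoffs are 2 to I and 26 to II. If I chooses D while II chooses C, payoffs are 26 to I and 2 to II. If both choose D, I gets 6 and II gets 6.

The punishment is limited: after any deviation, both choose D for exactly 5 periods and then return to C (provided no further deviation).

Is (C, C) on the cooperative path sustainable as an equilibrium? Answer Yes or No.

Yes

A one-shot deviation gives 26 now, then 6 for 5 periods, then back to 14.
Gain from deviating: (26−14) today; loss: (14−6) in each of the next 5 periods.
No-deviation condition: (14−6)(ρ+…+ρ^5) ≥ 26−14, i.e. ρ+…+ρ^5 ≥ 3/2.
At ρ = 7/8: ρ+…+ρ^5 = 3.4096 ≥ 1.5000.
So cooperation is sustainable.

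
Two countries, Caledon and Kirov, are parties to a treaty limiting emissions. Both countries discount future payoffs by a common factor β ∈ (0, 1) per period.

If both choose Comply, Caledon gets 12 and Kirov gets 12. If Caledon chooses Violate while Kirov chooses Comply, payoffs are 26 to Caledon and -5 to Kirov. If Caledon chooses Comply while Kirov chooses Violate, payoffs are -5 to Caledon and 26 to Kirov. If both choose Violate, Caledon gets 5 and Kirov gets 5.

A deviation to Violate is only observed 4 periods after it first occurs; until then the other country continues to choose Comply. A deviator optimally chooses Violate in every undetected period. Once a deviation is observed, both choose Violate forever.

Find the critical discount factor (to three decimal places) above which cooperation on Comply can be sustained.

0.904

The best deviation is to choose Violate for all 4 undetected periods, earning 26 each, then 5 forever once detected.
Deviation value: 26(1−β^4)/(1−β) + 5β^4/(1−β); cooperation value: 12/(1−β).
IC: 12 ≥ 26(1−β^4) + 5β^4 = 26 − 21β^4.
So β^4 ≥ 14/21 = 2/3, giving β ≥ (2/3)^(1/4) ≈ 0.904.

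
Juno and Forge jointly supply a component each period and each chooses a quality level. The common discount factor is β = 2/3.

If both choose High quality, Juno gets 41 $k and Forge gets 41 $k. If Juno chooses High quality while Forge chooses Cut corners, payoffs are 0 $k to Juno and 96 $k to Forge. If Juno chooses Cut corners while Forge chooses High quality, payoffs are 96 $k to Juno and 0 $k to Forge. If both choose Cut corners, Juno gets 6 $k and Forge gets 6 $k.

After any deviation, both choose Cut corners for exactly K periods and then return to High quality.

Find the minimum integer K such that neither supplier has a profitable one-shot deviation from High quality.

No profitable deviation requires (41−6)(β+…+β^K) ≥ 96−41, i.e. β+…+β^K ≥ 11/7 ≈ 1.5714.
With β = 2/3, the partial sums are K=1: 0.6667, K=2: 1.1111, K=3: 1.4074, K=4: 1.6049.
K = 4 is the first length at which the sum reaches 1.5714.

4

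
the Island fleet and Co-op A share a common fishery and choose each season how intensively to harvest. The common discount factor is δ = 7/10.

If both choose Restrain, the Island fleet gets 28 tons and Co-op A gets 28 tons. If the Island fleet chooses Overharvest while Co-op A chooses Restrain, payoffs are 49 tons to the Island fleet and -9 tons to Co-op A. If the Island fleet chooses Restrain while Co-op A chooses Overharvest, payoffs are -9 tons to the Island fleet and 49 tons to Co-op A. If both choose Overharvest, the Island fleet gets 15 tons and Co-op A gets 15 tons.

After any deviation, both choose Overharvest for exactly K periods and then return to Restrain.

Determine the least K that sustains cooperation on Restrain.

4

IC: δ(1−δ^K)/(1−δ) ≥ (49−28)/(28−15) = 21/13.
With δ = 7/10: need 1 − δ^K ≥ 21/13·(1−7/10)/(7/10), i.e. δ^K ≤ 0.3077.
Since (7/10)^3 = 0.3430 and (7/10)^4 = 0.2401, the smallest such K is 4.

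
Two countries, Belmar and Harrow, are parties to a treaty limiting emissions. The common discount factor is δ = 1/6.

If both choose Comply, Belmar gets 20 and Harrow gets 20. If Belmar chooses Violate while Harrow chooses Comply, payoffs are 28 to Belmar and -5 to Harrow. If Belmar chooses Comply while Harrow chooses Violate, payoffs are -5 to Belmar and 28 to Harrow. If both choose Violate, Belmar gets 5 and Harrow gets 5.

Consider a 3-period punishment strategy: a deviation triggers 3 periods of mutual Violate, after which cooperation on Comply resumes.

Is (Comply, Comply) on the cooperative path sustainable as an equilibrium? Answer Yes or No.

No

A one-shot deviation gives 28 now, then 5 for 3 periods, then back to 20.
Gain from deviating: (28−20) today; loss: (20−5) in each of the next 3 periods.
No-deviation condition: (20−5)(δ+…+δ^3) ≥ 28−20, i.e. δ+…+δ^3 ≥ 8/15.
At δ = 1/6: δ+…+δ^3 = 0.1991 < 0.5333.
So cooperation is not sustainable.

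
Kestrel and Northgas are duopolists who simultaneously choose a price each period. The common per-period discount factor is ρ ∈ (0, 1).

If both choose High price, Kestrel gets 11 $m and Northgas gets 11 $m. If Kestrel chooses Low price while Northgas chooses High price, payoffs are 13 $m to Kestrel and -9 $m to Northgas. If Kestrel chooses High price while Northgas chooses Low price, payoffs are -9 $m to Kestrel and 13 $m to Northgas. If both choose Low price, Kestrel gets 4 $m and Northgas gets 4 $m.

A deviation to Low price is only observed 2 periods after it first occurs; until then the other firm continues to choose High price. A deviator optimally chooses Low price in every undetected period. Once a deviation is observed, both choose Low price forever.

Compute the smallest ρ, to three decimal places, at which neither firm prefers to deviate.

A deviator earns 13 for 2 periods, then 4 forever; cooperating earns 11 forever. Multiplying the IC by (1−ρ):
11 ≥ 13(1−ρ^2) + 4ρ^2, so 9·ρ^2 ≥ 2 and ρ^2 ≥ 2/9.
ρ ≥ (2/9)^(1/2) ≈ 0.471.

0.471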